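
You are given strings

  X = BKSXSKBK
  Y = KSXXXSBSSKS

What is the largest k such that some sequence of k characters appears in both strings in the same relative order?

6

Let dp[i][j] be the LCS length of the first i characters of X and the first j characters of Y. dp[i][j] = dp[i-1][j-1]+1 when the i-th and j-th characters match, else max(dp[i-1][j], dp[i][j-1]).
    ·  K  S  X  X  X  S  B  S  S  K  S
 ·  0  0  0  0  0  0  0  0  0  0  0  0
 B  0  0  0  0  0  0  0  1  1  1  1  1
 K  0  1  1  1  1  1  1  1  1  1  2  2
 S  0  1  2  2  2  2  2  2  2  2  2  3
 X  0  1  2  3  3  3  3  3  3  3  3  3
 S  0  1  2  3  3  3  4  4  4  4  4  4
 K  0  1  2  3  3  3  4  4  4  4  5  5
 B  0  1  2  3  3  3  4  5  5  5  5  5
 K  0  1  2  3  3  3  4  5  5  5  6  6
dp[8][11] = 6. One LCS (by backtracking along matches): KSXSBK.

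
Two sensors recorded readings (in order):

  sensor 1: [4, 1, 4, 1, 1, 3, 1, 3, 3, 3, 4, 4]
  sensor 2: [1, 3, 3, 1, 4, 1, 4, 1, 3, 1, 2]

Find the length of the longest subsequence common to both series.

6

Let dp[i][j] be the LCS length of the first i values of sensor 1 and the first j values of sensor 2. dp[i][j] = dp[i-1][j-1]+1 when the i-th and j-th values match, else max(dp[i-1][j], dp[i][j-1]).
    ·  1  3  3  1  4  1  4  1  3  1  2
 ·  0  0  0  0  0  0  0  0  0  0  0  0
 4  0  0  0  0  0  1  1  1  1  1  1  1
 1  0  1  1  1  1  1  2  2  2  2  2  2
 4  0  1  1  1  1  2  2  3  3  3  3  3
 1  0  1  1  1  2  2  3  3  4  4  4  4
 1  0  1  1  1  2  2  3  3  4  4  5  5
 3  0  1  2  2  2  2  3  3  4  5  5  5
 1  0  1  2  2  3  3  3  3  4  5  6  6
 3  0  1  2  3  3  3  3  3  4  5  6  6
 3  0  1  2  3  3  3  3  3  4  5  6  6
 3  0  1  2  3  3  3  3  3  4  5  6  6
 4  0  1  2  3  3  4  4  4  4  5  6  6
 4  0  1  2  3  3  4  4  5  5  5  6  6
dp[12][11] = 6. One LCS (by backtracking along matches): 4, 1, 4, 1, 3, 1.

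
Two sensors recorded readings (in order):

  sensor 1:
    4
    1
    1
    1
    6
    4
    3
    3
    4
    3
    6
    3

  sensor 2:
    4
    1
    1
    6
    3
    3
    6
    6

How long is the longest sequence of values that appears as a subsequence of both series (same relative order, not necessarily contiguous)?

7

Let dp[i][j] be the LCS length of the first i values of sensor 1 and the first j values of sensor 2. dp[i][j] = dp[i-1][j-1]+1 when the i-th and j-th values match, else max(dp[i-1][j], dp[i][j-1]).
    ·  4  1  1  6  3  3  6  6
 ·  0  0  0  0  0  0  0  0  0
 4  0  1  1  1  1  1  1  1  1
 1  0  1  2  2  2  2  2  2  2
 1  0  1  2  3  3  3  3  3  3
 1  0  1  2  3  3  3  3  3  3
 6  0  1  2  3  4  4  4  4  4
 4  0  1  2  3  4  4  4  4  4
 3  0  1  2  3  4  5  5  5  5
 3  0  1  2  3  4  5  6  6  6
 4  0  1  2  3  4  5  6  6  6
 3  0  1  2  3  4  5  6  6  6
 6  0  1  2  3  4  5  6  7  7
 3  0  1  2  3  4  5  6  7  7
dp[12][8] = 7. One LCS (by backtracking along matches): 4, 1, 1, 6, 3, 3, 6.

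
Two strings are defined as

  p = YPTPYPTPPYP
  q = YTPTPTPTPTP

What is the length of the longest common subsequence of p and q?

Let dp[i][j] be the LCS length of the first i characters of p and the first j characters of q. dp[i][j] = dp[i-1][j-1]+1 when the i-th and j-th characters match, else max(dp[i-1][j], dp[i][j-1]).
    ·  Y  T  P  T  P  T  P  T  P  T  P
 ·  0  0  0  0  0  0  0  0  0  0  0  0
 Y  0  1  1  1  1  1  1  1  1  1  1  1
 P  0  1  1  2  2  2  2  2  2  2  2  2
 T  0  1  2  2  3  3  3  3  3  3  3  3
 P  0  1  2  3  3  4  4  4  4  4  4  4
 Y  0  1  2  3  3  4  4  4  4  4  4  4
 P  0  1  2  3  3  4  4  5  5  5  5  5
 T  0  1  2  3  4  4  5  5  6  6  6  6
 P  0  1  2  3  4  5  5  6  6  7  7  7
 P  0  1  2  3  4  5  5  6  6  7  7  8
 Y  0  1  2  3  4  5  5  6  6  7  7  8
 P  0  1  2  3  4  5  5  6  6  7  7  8
dp[11][11] = 8. One LCS (by backtracking along matches): YPTPPTPP.

8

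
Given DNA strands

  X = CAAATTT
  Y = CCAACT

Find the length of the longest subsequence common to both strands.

Let dp[i][j] be the LCS length of the first i bases of X and the first j bases of Y. dp[i][j] = dp[i-1][j-1]+1 when the i-th and j-th bases match, else max(dp[i-1][j], dp[i][j-1]).
    ·  C  C  A  A  C  T
 ·  0  0  0  0  0  0  0
 C  0  1  1  1  1  1  1
 A  0  1  1  2  2  2  2
 A  0  1  1  2  3  3  3
 A  0  1  1  2  3  3  3
 T  0  1  1  2  3  3  4
 T  0  1  1  2  3  3  4
 T  0  1  1  2  3  3  4
dp[7][6] = 4. One LCS (by backtracking along matches): CAAT.

4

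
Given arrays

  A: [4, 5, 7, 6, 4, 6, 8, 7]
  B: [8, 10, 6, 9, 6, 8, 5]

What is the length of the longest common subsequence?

Pick 6 (A #4, B #3) → 6 (A #6, B #5) → 8 (A #7, B #6); all 3 values appear in both, in order, and the DP table's final entry dp[8][7] is also 3, so no common subsequence is longer.

3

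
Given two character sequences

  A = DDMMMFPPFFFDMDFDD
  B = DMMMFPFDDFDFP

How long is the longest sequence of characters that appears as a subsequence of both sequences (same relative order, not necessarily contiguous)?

One common subsequence of length 11: D (A #2, B #1), M (A #3, B #2), M (A #4, B #3), M (A #5, B #4), F (A #6, B #5), P (A #8, B #6), F (A #11, B #7), D (A #12, B #8), D (A #14, B #9), F (A #15, B #10), D (A #16, B #11). dp[17][13] = 11 confirms this is the maximum.

11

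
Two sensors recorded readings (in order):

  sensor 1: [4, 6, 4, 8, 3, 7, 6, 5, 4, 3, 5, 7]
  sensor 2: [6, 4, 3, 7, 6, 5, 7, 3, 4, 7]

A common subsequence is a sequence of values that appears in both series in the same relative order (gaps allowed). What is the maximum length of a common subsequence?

8

Pick 6 at sensor 1[2]=sensor 2[1], 4 at sensor 1[3]=sensor 2[2], 3 at sensor 1[5]=sensor 2[3], 7 at sensor 1[6]=sensor 2[4], 6 at sensor 1[7]=sensor 2[5], 5 at sensor 1[8]=sensor 2[6], 4 at sensor 1[9]=sensor 2[9], 7 at sensor 1[12]=sensor 2[10]; all 8 values appear in both, in order. Since dp[12][10] = 8, nothing longer is possible.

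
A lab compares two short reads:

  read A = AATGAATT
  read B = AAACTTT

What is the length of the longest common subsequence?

Let dp[i][j] be the LCS length of the first i bases of read A and the first j bases of read B. dp[i][j] = dp[i-1][j-1]+1 when the i-th and j-th bases match, else max(dp[i-1][j], dp[i][j-1]).
    ·  A  A  A  C  T  T  T
 ·  0  0  0  0  0  0  0  0
 A  0  1  1  1  1  1  1  1
 A  0  1  2  2  2  2  2  2
 T  0  1  2  2  2  3  3  3
 G  0  1  2  2  2  3  3  3
 A  0  1  2  3  3  3  3  3
 A  0  1  2  3  3  3  3  3
 T  0  1  2  3  3  4  4  4
 T  0  1  2  3  3  4  5  5
dp[8][7] = 5. One LCS (by backtracking along matches): AATTT.

5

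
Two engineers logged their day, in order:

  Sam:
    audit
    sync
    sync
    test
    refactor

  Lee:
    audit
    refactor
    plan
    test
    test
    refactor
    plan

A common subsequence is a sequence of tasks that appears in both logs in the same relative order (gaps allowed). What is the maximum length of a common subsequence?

Match audit at Sam[1]=Lee[1] → test at Sam[4]=Lee[5] → refactor at Sam[5]=Lee[6] — 3 tasks in the same relative order in both. The LCS DP gives dp[5][7] = 3, so this is optimal.

3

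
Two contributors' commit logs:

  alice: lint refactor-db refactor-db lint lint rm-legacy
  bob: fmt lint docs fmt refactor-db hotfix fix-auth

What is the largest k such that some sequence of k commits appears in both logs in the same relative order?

2

Taking lint [1,2] → refactor-db [2,5] gives a common subsequence of length 2, and the DP table's final entry dp[6][7] is also 2, so no common subsequence is longer.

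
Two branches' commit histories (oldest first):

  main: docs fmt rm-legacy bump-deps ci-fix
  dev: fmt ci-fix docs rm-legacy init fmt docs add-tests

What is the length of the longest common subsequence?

Match docs at main[1]=dev[3], then fmt at main[2]=dev[6] — 2 commits in the same relative order in both. Since dp[5][8] = 2, nothing longer is possible.

2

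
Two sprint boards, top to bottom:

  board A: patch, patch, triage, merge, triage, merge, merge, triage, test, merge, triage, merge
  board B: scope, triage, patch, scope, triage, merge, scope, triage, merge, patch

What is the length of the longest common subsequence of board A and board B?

Match patch [1,3], triage [3,5], merge [4,6], triage [5,8], merge [6,9] — 5 tasks in the same relative order in both, and the DP table's final entry dp[12][10] is also 5, so no common subsequence is longer.

5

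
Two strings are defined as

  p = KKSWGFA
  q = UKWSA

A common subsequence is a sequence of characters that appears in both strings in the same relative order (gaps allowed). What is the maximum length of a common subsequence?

3

Let dp[i][j] be the LCS length of the first i characters of p and the first j characters of q. dp[i][j] = dp[i-1][j-1]+1 when the i-th and j-th characters match, else max(dp[i-1][j], dp[i][j-1]).
    ·  U  K  W  S  A
 ·  0  0  0  0  0  0
 K  0  0  1  1  1  1
 K  0  0  1  1  1  1
 S  0  0  1  1  2  2
 W  0  0  1  2  2  2
 G  0  0  1  2  2  2
 F  0  0  1  2  2  2
 A  0  0  1  2  2  3
dp[7][5] = 3. One LCS (by backtracking along matches): KSA.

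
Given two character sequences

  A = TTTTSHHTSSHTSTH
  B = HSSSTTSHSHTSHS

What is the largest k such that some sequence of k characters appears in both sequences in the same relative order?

Match T at A[3]=B[5]; then T at A[4]=B[6]; then S at A[5]=B[7]; then H at A[6]=B[8]; then H at A[7]=B[10]; then T at A[8]=B[11]; then S at A[10]=B[12]; then H at A[11]=B[13]; then S at A[13]=B[14] — 9 characters in the same relative order in both. dp[15][14] = 9 confirms this is the maximum.

9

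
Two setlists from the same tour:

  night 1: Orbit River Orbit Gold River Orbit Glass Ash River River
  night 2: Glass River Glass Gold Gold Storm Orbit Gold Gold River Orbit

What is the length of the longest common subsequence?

5

Match River at night 1[2]=night 2[2] → Orbit at night 1[3]=night 2[7] → Gold at night 1[4]=night 2[9] → River at night 1[5]=night 2[10] → Orbit at night 1[6]=night 2[11] — 5 songs in the same relative order in both. The LCS DP gives dp[10][11] = 5, so this is optimal.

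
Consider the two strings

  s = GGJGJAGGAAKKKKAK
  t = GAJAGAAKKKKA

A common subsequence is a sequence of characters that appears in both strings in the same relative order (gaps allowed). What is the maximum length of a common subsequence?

Match G (s #1, t #1) → J (s #5, t #3) → A (s #6, t #4) → G (s #8, t #5) → A (s #9, t #6) → A (s #10, t #7) → K (s #11, t #8) → K (s #12, t #9) → K (s #13, t #10) → K (s #14, t #11) → A (s #15, t #12) — 11 characters in the same relative order in both. dp[16][12] = 11 confirms this is the maximum.

11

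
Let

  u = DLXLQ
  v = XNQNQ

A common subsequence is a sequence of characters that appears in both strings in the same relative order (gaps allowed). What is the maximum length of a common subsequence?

2

Let dp[i][j] be the LCS length of the first i characters of u and the first j characters of v. dp[i][j] = dp[i-1][j-1]+1 when the i-th and j-th characters match, else max(dp[i-1][j], dp[i][j-1]).
    ·  X  N  Q  N  Q
 ·  0  0  0  0  0  0
 D  0  0  0  0  0  0
 L  0  0  0  0  0  0
 X  0  1  1  1  1  1
 L  0  1  1  1  1  1
 Q  0  1  1  2  2  2
dp[5][5] = 2. One LCS (by backtracking along matches): XQ.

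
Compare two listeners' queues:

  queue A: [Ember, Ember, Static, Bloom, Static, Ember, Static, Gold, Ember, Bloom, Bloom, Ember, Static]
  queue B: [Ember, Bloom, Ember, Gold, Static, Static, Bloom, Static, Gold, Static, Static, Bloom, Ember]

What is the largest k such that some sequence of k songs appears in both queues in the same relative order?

8

Pick Ember at queue A[1]=queue B[1]; then Ember at queue A[2]=queue B[3]; then Static at queue A[3]=queue B[6]; then Bloom at queue A[4]=queue B[7]; then Static at queue A[5]=queue B[10]; then Static at queue A[7]=queue B[11]; then Bloom at queue A[11]=queue B[12]; then Ember at queue A[12]=queue B[13]; all 8 songs appear in both, in order. The LCS DP gives dp[13][13] = 8, so this is optimal.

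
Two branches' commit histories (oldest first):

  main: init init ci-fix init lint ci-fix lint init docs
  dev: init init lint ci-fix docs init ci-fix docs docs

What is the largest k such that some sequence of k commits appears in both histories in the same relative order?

6

One common subsequence of length 6: init (main #1, dev #1) → init (main #2, dev #2) → ci-fix (main #3, dev #4) → init (main #4, dev #6) → ci-fix (main #6, dev #7) → docs (main #9, dev #9), and the DP table's final entry dp[9][9] is also 6, so no common subsequence is longer.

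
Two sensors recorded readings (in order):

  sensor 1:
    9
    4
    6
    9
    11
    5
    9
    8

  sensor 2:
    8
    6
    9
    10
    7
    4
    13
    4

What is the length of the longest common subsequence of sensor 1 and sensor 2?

2

One common subsequence of length 2: 9 [1,3]; then 4 [2,8]. Since dp[8][8] = 2, nothing longer is possible.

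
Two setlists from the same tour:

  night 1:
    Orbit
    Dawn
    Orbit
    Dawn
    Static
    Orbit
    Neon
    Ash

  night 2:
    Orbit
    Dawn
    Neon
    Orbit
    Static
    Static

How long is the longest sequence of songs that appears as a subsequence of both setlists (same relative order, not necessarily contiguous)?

4

Taking Orbit [1,1] → Dawn [2,2] → Orbit [3,4] → Static [5,6] gives a common subsequence of length 4. dp[8][6] = 4 confirms this is the maximum.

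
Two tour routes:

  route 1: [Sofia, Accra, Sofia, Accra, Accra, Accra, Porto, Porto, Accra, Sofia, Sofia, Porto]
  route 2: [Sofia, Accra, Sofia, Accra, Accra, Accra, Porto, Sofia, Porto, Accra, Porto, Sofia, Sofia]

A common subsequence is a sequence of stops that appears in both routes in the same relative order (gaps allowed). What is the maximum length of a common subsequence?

11

Match Sofia [1,1]; then Accra [2,2]; then Sofia [3,3]; then Accra [4,4]; then Accra [5,5]; then Accra [6,6]; then Porto [7,7]; then Porto [8,9]; then Accra [9,10]; then Sofia [10,12]; then Sofia [11,13] — 11 stops in the same relative order in both. Since dp[12][13] = 11, nothing longer is possible.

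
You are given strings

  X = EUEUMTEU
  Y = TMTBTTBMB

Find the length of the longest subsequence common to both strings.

Taking M at X[5]=Y[2] → T at X[6]=Y[6] gives a common subsequence of length 2, and the DP table's final entry dp[8][9] is also 2, so no common subsequence is longer.

2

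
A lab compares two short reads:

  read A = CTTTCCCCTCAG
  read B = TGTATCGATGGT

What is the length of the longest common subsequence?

Let dp[i][j] be the LCS length of the first i bases of read A and the first j bases of read B. dp[i][j] = dp[i-1][j-1]+1 when the i-th and j-th bases match, else max(dp[i-1][j], dp[i][j-1]).
    ·  T  G  T  A  T  C  G  A  T  G  G  T
 ·  0  0  0  0  0  0  0  0  0  0  0  0  0
 C  0  0  0  0  0  0  1  1  1  1  1  1  1
 T  0  1  1  1  1  1  1  1  1  2  2  2  2
 T  0  1  1  2  2  2  2  2  2  2  2  2  3
 T  0  1  1  2  2  3  3  3  3  3  3  3  3
 C  0  1  1  2  2  3  4  4  4  4  4  4  4
 C  0  1  1  2  2  3  4  4  4  4  4  4  4
 C  0  1  1  2  2  3  4  4  4  4  4  4  4
 C  0  1  1  2  2  3  4  4  4  4  4  4  4
 T  0  1  1  2  2  3  4  4  4  5  5  5  5
 C  0  1  1  2  2  3  4  4  4  5  5  5  5
 A  0  1  1  2  3  3  4  4  5  5  5  5  5
 G  0  1  2  2  3  3  4  5  5  5  6  6  6
dp[12][12] = 6. One LCS (by backtracking along matches): TTTCTG.

6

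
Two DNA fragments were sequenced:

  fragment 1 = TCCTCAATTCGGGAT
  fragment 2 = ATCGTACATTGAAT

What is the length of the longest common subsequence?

One common subsequence of length 10: T (fragment 1 #1, fragment 2 #2), C (fragment 1 #2, fragment 2 #3), T (fragment 1 #4, fragment 2 #5), C (fragment 1 #5, fragment 2 #7), A (fragment 1 #7, fragment 2 #8), T (fragment 1 #8, fragment 2 #9), T (fragment 1 #9, fragment 2 #10), G (fragment 1 #11, fragment 2 #11), A (fragment 1 #14, fragment 2 #13), T (fragment 1 #15, fragment 2 #14). Since dp[15][14] = 10, nothing longer is possible.

10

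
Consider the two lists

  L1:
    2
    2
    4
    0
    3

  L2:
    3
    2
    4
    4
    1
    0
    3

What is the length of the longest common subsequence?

Taking 2 [1,2], then 4 [3,4], then 0 [4,6], then 3 [5,7] gives a common subsequence of length 4, and the DP table's final entry dp[5][7] is also 4, so no common subsequence is longer.

4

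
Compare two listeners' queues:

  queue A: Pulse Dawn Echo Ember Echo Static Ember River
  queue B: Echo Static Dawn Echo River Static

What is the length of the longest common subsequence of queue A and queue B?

3

Match Dawn (queue A #2, queue B #3) → Echo (queue A #3, queue B #4) → Static (queue A #6, queue B #6) — 3 songs in the same relative order in both, and the DP table's final entry dp[8][6] is also 3, so no common subsequence is longer.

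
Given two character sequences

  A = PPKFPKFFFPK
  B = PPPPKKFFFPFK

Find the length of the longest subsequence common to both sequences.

Let dp[i][j] be the LCS length of the first i characters of A and the first j characters of B. dp[i][j] = dp[i-1][j-1]+1 when the i-th and j-th characters match, else max(dp[i-1][j], dp[i][j-1]).
    ·  P  P  P  P  K  K  F  F  F  P  F  K
 ·  0  0  0  0  0  0  0  0  0  0  0  0  0
 P  0  1  1  1  1  1  1  1  1  1  1  1  1
 P  0  1  2  2  2  2  2  2  2  2  2  2  2
 K  0  1  2  2  2  3  3  3  3  3  3  3  3
 F  0  1  2  2  2  3  3  4  4  4  4  4  4
 P  0  1  2  3  3  3  3  4  4  4  5  5  5
 K  0  1  2  3  3  4  4  4  4  4  5  5  6
 F  0  1  2  3  3  4  4  5  5  5  5  6  6
 F  0  1  2  3  3  4  4  5  6  6  6  6  6
 F  0  1  2  3  3  4  4  5  6  7  7  7  7
 P  0  1  2  3  4  4  4  5  6  7  8  8  8
 K  0  1  2  3  4  5  5  5  6  7  8  8  9
dp[11][12] = 9. One LCS (by backtracking along matches): PPKKFFFPK.

9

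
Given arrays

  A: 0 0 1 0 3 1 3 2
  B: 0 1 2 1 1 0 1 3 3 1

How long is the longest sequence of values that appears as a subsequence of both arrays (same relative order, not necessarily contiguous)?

5

Match 0 at A[1]=B[1] → 0 at A[2]=B[6] → 1 at A[3]=B[7] → 3 at A[5]=B[9] → 1 at A[6]=B[10] — 5 values in the same relative order in both. Since dp[8][10] = 5, nothing longer is possible.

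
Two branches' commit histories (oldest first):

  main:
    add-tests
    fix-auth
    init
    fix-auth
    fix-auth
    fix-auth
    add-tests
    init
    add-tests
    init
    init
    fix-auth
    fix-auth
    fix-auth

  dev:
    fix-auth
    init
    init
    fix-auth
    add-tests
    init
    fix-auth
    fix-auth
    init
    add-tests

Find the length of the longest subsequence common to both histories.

7

One common subsequence of length 7: fix-auth at main[2]=dev[1]; then init at main[3]=dev[3]; then fix-auth at main[4]=dev[4]; then fix-auth at main[5]=dev[7]; then fix-auth at main[6]=dev[8]; then init at main[8]=dev[9]; then add-tests at main[9]=dev[10]. dp[14][10] = 7 confirms this is the maximum.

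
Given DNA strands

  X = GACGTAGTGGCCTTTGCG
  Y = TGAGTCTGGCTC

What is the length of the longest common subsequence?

10

Pick G at X[1]=Y[2]; then A at X[2]=Y[3]; then G at X[4]=Y[4]; then T at X[5]=Y[5]; then T at X[8]=Y[7]; then G at X[9]=Y[8]; then G at X[10]=Y[9]; then C at X[12]=Y[10]; then T at X[15]=Y[11]; then C at X[17]=Y[12]; all 10 bases appear in both, in order, and the DP table's final entry dp[18][12] is also 10, so no common subsequence is longer.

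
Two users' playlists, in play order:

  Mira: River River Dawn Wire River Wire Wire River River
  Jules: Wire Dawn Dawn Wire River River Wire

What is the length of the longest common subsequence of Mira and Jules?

Pick Dawn (Mira #3, Jules #3) → Wire (Mira #4, Jules #4) → River (Mira #5, Jules #6) → Wire (Mira #7, Jules #7); all 4 songs appear in both, in order, and the DP table's final entry dp[9][7] is also 4, so no common subsequence is longer.

4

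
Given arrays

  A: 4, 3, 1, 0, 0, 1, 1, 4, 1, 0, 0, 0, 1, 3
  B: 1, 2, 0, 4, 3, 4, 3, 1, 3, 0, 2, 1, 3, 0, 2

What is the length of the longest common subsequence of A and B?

7

Match 4 [1,4], then 3 [2,5], then 4 [8,6], then 1 [9,8], then 0 [10,10], then 1 [13,12], then 3 [14,13] — 7 values in the same relative order in both, and the DP table's final entry dp[14][15] is also 7, so no common subsequence is longer.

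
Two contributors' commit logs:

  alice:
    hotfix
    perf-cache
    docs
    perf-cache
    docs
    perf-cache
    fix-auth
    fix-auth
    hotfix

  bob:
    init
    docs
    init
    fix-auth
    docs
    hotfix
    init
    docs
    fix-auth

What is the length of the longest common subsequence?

3

Taking hotfix [1,6], docs [5,8], fix-auth [8,9] gives a common subsequence of length 3, and the DP table's final entry dp[9][9] is also 3, so no common subsequence is longer.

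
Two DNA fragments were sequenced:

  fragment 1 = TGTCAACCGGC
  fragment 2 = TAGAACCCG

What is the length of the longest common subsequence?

7

One common subsequence of length 7: T at fragment 1[1]=fragment 2[1], G at fragment 1[2]=fragment 2[3], A at fragment 1[5]=fragment 2[4], A at fragment 1[6]=fragment 2[5], C at fragment 1[7]=fragment 2[7], C at fragment 1[8]=fragment 2[8], G at fragment 1[10]=fragment 2[9]. Since dp[11][9] = 7, nothing longer is possible.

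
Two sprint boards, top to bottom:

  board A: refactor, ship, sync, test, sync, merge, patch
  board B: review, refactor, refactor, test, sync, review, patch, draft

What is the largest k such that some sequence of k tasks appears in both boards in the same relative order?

4

One common subsequence of length 4: refactor at board A[1]=board B[3] → test at board A[4]=board B[4] → sync at board A[5]=board B[5] → patch at board A[7]=board B[7]. dp[7][8] = 4 confirms this is the maximum.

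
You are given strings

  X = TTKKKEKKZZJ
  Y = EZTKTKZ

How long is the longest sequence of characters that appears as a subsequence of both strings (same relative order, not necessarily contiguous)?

4

Let dp[i][j] be the LCS length of the first i characters of X and the first j characters of Y. dp[i][j] = dp[i-1][j-1]+1 when the i-th and j-th characters match, else max(dp[i-1][j], dp[i][j-1]).
    ·  E  Z  T  K  T  K  Z
 ·  0  0  0  0  0  0  0  0
 T  0  0  0  1  1  1  1  1
 T  0  0  0  1  1  2  2  2
 K  0  0  0  1  2  2  3  3
 K  0  0  0  1  2  2  3  3
 K  0  0  0  1  2  2  3  3
 E  0  1  1  1  2  2  3  3
 K  0  1  1  1  2  2  3  3
 K  0  1  1  1  2  2  3  3
 Z  0  1  2  2  2  2  3  4
 Z  0  1  2  2  2  2  3  4
 J  0  1  2  2  2  2  3  4
dp[11][7] = 4. One LCS (by backtracking along matches): TTKZ.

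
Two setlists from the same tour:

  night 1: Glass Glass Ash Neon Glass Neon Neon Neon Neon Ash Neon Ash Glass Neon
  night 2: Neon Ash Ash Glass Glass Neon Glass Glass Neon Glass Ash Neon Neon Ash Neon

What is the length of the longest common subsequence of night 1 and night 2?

One common subsequence of length 9: Glass at night 1[1]=night 2[4]; then Glass at night 1[2]=night 2[5]; then Neon at night 1[4]=night 2[6]; then Glass at night 1[5]=night 2[8]; then Neon at night 1[6]=night 2[9]; then Neon at night 1[9]=night 2[12]; then Neon at night 1[11]=night 2[13]; then Ash at night 1[12]=night 2[14]; then Neon at night 1[14]=night 2[15]. dp[14][15] = 9 confirms this is the maximum.

9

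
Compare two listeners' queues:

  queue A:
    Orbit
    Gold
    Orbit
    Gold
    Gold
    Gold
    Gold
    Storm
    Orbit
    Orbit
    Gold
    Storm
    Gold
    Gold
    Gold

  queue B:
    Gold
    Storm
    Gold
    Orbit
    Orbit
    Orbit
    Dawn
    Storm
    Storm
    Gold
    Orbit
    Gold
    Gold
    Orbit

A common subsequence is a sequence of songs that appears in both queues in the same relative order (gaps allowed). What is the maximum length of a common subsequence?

Match Gold (queue A #2, queue B #3), Orbit (queue A #3, queue B #4), Orbit (queue A #9, queue B #5), Orbit (queue A #10, queue B #6), Storm (queue A #12, queue B #9), Gold (queue A #13, queue B #10), Gold (queue A #14, queue B #12), Gold (queue A #15, queue B #13) — 8 songs in the same relative order in both. dp[15][14] = 8 confirms this is the maximum.

8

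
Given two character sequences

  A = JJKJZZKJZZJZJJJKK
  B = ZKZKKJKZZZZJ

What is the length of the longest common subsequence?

8

Pick K [3,2] → Z [5,3] → K [7,5] → J [8,6] → Z [9,9] → Z [10,10] → Z [12,11] → J [15,12]; all 8 characters appear in both, in order. The LCS DP gives dp[17][12] = 8, so this is optimal.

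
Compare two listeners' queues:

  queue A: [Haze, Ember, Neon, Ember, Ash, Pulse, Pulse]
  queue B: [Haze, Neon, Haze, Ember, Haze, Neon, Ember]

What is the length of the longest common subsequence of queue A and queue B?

Pick Haze (queue A #1, queue B #3), then Ember (queue A #2, queue B #4), then Neon (queue A #3, queue B #6), then Ember (queue A #4, queue B #7); all 4 songs appear in both, in order. The LCS DP gives dp[7][7] = 4, so this is optimal.

4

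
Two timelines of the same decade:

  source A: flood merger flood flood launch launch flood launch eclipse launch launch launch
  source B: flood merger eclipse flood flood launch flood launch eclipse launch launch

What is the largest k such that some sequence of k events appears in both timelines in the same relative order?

Taking flood [1,1]; then merger [2,2]; then flood [3,4]; then flood [4,5]; then launch [6,6]; then flood [7,7]; then launch [8,8]; then eclipse [9,9]; then launch [11,10]; then launch [12,11] gives a common subsequence of length 10, and the DP table's final entry dp[12][11] is also 10, so no common subsequence is longer.

10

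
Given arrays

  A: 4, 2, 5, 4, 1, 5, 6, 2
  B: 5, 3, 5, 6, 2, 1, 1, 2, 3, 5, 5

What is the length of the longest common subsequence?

4

One common subsequence of length 4: 5 [3,1] → 5 [6,3] → 6 [7,4] → 2 [8,8]. Since dp[8][11] = 4, nothing longer is possible.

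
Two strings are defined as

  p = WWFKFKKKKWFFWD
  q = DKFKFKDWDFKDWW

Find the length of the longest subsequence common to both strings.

7

Taking F (p #3, q #3); then K (p #4, q #4); then F (p #5, q #5); then K (p #6, q #6); then K (p #7, q #11); then W (p #10, q #13); then W (p #13, q #14) gives a common subsequence of length 7, and the DP table's final entry dp[14][14] is also 7, so no common subsequence is longer.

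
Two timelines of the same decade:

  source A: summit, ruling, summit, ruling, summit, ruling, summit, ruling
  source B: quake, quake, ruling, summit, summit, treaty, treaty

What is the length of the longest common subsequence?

Taking ruling [2,3], summit [3,4], summit [5,5] gives a common subsequence of length 3. The LCS DP gives dp[8][7] = 3, so this is optimal.

3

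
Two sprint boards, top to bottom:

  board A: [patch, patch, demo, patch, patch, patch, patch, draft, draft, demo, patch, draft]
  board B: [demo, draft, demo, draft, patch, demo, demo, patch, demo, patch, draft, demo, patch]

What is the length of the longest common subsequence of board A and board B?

Pick patch at board A[1]=board B[5]; then patch at board A[2]=board B[8]; then demo at board A[3]=board B[9]; then patch at board A[7]=board B[10]; then draft at board A[9]=board B[11]; then demo at board A[10]=board B[12]; then patch at board A[11]=board B[13]; all 7 tasks appear in both, in order, and the DP table's final entry dp[12][13] is also 7, so no common subsequence is longer.

7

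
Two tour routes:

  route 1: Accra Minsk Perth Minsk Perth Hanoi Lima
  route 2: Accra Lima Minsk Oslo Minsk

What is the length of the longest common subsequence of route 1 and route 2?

3

Taking Accra (route 1 #1, route 2 #1); then Minsk (route 1 #2, route 2 #3); then Minsk (route 1 #4, route 2 #5) gives a common subsequence of length 3, and the DP table's final entry dp[7][5] is also 3, so no common subsequence is longer.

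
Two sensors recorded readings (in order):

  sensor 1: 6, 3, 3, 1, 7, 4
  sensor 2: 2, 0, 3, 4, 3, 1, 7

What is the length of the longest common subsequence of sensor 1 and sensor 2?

Let dp[i][j] be the LCS length of the first i values of sensor 1 and the first j values of sensor 2. dp[i][j] = dp[i-1][j-1]+1 when the i-th and j-th values match, else max(dp[i-1][j], dp[i][j-1]).
    ·  2  0  3  4  3  1  7
 ·  0  0  0  0  0  0  0  0
 6  0  0  0  0  0  0  0  0
 3  0  0  0  1  1  1  1  1
 3  0  0  0  1  1  2  2  2
 1  0  0  0  1  1  2  3  3
 7  0  0  0  1  1  2  3  4
 4  0  0  0  1  2  2  3  4
dp[6][7] = 4. One LCS (by backtracking along matches): 3, 3, 1, 7.

4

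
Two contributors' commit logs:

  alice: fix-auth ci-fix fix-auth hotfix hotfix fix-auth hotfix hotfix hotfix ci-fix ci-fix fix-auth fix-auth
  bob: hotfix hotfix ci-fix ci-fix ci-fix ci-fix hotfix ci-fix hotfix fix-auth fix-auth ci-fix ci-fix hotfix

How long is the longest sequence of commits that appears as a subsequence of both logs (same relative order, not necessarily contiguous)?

One common subsequence of length 6: ci-fix at alice[2]=bob[6], then hotfix at alice[4]=bob[7], then hotfix at alice[5]=bob[9], then fix-auth at alice[6]=bob[11], then ci-fix at alice[10]=bob[12], then ci-fix at alice[11]=bob[13]. The LCS DP gives dp[13][14] = 6, so this is optimal.

6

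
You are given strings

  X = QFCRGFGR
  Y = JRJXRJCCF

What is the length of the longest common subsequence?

2

One common subsequence of length 2: C at X[3]=Y[8], F at X[6]=Y[9]. The LCS DP gives dp[8][9] = 2, so this is optimal.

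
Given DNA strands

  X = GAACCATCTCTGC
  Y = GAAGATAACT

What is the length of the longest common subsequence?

7

Pick G (X #1, Y #1), then A (X #2, Y #2), then A (X #3, Y #3), then A (X #6, Y #5), then T (X #7, Y #6), then C (X #10, Y #9), then T (X #11, Y #10); all 7 bases appear in both, in order. Since dp[13][10] = 7, nothing longer is possible.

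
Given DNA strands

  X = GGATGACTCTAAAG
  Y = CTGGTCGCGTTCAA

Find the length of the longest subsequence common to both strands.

Pick G at X[1]=Y[3] → G at X[2]=Y[4] → T at X[4]=Y[5] → G at X[5]=Y[7] → C at X[7]=Y[8] → T at X[8]=Y[11] → C at X[9]=Y[12] → A at X[12]=Y[13] → A at X[13]=Y[14]; all 9 bases appear in both, in order, and the DP table's final entry dp[14][14] is also 9, so no common subsequence is longer.

9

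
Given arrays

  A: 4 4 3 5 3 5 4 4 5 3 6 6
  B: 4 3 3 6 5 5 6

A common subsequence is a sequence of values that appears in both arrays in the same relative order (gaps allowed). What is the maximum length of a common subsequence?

Match 4 [2,1], then 3 [3,2], then 3 [5,3], then 5 [6,5], then 5 [9,6], then 6 [12,7] — 6 values in the same relative order in both. The LCS DP gives dp[12][7] = 6, so this is optimal.

6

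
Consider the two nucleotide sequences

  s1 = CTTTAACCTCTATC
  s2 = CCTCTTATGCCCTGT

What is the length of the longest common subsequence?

10

Taking C (s1 #1, s2 #2), then T (s1 #2, s2 #3), then T (s1 #3, s2 #5), then T (s1 #4, s2 #6), then A (s1 #5, s2 #7), then C (s1 #7, s2 #10), then C (s1 #8, s2 #11), then C (s1 #10, s2 #12), then T (s1 #11, s2 #13), then T (s1 #13, s2 #15) gives a common subsequence of length 10. The LCS DP gives dp[14][15] = 10, so this is optimal.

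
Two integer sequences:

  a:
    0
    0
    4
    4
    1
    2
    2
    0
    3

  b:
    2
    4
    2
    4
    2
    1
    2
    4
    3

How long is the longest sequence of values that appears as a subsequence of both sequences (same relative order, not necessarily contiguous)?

5

Let dp[i][j] be the LCS length of the first i values of a and the first j values of b. dp[i][j] = dp[i-1][j-1]+1 when the i-th and j-th values match, else max(dp[i-1][j], dp[i][j-1]).
    ·  2  4  2  4  2  1  2  4  3
 ·  0  0  0  0  0  0  0  0  0  0
 0  0  0  0  0  0  0  0  0  0  0
 0  0  0  0  0  0  0  0  0  0  0
 4  0  0  1  1  1  1  1  1  1  1
 4  0  0  1  1  2  2  2  2  2  2
 1  0  0  1  1  2  2  3  3  3  3
 2  0  1  1  2  2  3  3  4  4  4
 2  0  1  1  2  2  3  3  4  4  4
 0  0  1  1  2  2  3  3  4  4  4
 3  0  1  1  2  2  3  3  4  4  5
dp[9][9] = 5. One LCS (by backtracking along matches): 4, 4, 1, 2, 3.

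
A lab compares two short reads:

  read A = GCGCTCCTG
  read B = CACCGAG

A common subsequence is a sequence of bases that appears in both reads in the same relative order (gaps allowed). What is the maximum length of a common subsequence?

Let dp[i][j] be the LCS length of the first i bases of read A and the first j bases of read B. dp[i][j] = dp[i-1][j-1]+1 when the i-th and j-th bases match, else max(dp[i-1][j], dp[i][j-1]).
    ·  C  A  C  C  G  A  G
 ·  0  0  0  0  0  0  0  0
 G  0  0  0  0  0  1  1  1
 C  0  1  1  1  1  1  1  1
 G  0  1  1  1  1  2  2  2
 C  0  1  1  2  2  2  2  2
 T  0  1  1  2  2  2  2  2
 C  0  1  1  2  3  3  3  3
 C  0  1  1  2  3  3  3  3
 T  0  1  1  2  3  3  3  3
 G  0  1  1  2  3  4  4  4
dp[9][7] = 4. One LCS (by backtracking along matches): CCCG.

4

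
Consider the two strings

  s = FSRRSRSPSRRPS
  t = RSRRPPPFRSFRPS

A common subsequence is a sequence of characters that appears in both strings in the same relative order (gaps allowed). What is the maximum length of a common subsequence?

8

Taking S [2,2], R [3,3], R [4,4], R [6,9], S [7,10], R [11,12], P [12,13], S [13,14] gives a common subsequence of length 8. Since dp[13][14] = 8, nothing longer is possible.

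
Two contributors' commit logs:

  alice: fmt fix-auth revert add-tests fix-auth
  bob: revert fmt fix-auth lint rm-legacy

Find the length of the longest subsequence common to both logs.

2

Taking fmt [1,2], fix-auth [2,3] gives a common subsequence of length 2, and the DP table's final entry dp[5][5] is also 2, so no common subsequence is longer.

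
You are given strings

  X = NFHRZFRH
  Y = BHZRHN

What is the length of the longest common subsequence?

Let dp[i][j] be the LCS length of the first i characters of X and the first j characters of Y. dp[i][j] = dp[i-1][j-1]+1 when the i-th and j-th characters match, else max(dp[i-1][j], dp[i][j-1]).
    ·  B  H  Z  R  H  N
 ·  0  0  0  0  0  0  0
 N  0  0  0  0  0  0  1
 F  0  0  0  0  0  0  1
 H  0  0  1  1  1  1  1
 R  0  0  1  1  2  2  2
 Z  0  0  1  2  2  2  2
 F  0  0  1  2  2  2  2
 R  0  0  1  2  3  3  3
 H  0  0  1  2  3  4  4
dp[8][6] = 4. One LCS (by backtracking along matches): HZRH.

4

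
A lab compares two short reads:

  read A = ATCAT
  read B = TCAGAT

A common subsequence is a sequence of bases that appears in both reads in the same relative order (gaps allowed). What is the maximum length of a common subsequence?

4

One common subsequence of length 4: T (read A #2, read B #1), C (read A #3, read B #2), A (read A #4, read B #5), T (read A #5, read B #6). Since dp[5][6] = 4, nothing longer is possible.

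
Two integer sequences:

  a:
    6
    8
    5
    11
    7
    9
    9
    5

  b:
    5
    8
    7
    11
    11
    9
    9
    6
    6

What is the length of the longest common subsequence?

4

Taking 8 (a #2, b #2), 11 (a #4, b #5), 9 (a #6, b #6), 9 (a #7, b #7) gives a common subsequence of length 4. Since dp[8][9] = 4, nothing longer is possible.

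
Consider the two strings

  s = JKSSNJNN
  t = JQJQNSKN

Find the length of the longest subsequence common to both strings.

4

Match J [1,1], J [6,3], N [7,5], N [8,8] — 4 characters in the same relative order in both, and the DP table's final entry dp[8][8] is also 4, so no common subsequence is longer.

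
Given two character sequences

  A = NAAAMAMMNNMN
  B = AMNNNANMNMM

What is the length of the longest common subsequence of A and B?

6

Pick A [4,1], M [5,2], A [6,6], M [7,8], M [8,10], M [11,11]; all 6 characters appear in both, in order. dp[12][11] = 6 confirms this is the maximum.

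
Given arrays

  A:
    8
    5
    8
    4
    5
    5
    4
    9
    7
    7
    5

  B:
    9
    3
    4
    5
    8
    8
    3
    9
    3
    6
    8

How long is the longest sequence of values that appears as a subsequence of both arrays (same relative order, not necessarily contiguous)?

3

Taking 8 (A #1, B #5), then 8 (A #3, B #6), then 9 (A #8, B #8) gives a common subsequence of length 3. Since dp[11][11] = 3, nothing longer is possible.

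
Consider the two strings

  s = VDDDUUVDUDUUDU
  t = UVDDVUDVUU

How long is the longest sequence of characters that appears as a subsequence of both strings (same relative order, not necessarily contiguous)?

Pick V (s #1, t #2) → D (s #3, t #3) → D (s #4, t #4) → V (s #7, t #5) → U (s #9, t #6) → D (s #10, t #7) → U (s #12, t #9) → U (s #14, t #10); all 8 characters appear in both, in order. Since dp[14][10] = 8, nothing longer is possible.

8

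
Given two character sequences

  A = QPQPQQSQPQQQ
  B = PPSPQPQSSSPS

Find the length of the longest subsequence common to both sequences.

6

Taking P (A #2, B #4), Q (A #3, B #5), P (A #4, B #6), Q (A #5, B #7), S (A #7, B #10), P (A #9, B #11) gives a common subsequence of length 6. Since dp[12][12] = 6, nothing longer is possible.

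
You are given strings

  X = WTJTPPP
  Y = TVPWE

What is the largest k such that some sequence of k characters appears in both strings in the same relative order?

2

One common subsequence of length 2: T at X[2]=Y[1], P at X[5]=Y[3]. The LCS DP gives dp[7][5] = 2, so this is optimal.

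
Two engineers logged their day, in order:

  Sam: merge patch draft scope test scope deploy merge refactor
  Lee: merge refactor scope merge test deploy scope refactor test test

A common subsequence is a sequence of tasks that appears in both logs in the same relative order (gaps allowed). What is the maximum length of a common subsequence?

5

Pick merge [1,1]; then scope [4,3]; then test [5,5]; then scope [6,7]; then refactor [9,8]; all 5 tasks appear in both, in order. The LCS DP gives dp[9][10] = 5, so this is optimal.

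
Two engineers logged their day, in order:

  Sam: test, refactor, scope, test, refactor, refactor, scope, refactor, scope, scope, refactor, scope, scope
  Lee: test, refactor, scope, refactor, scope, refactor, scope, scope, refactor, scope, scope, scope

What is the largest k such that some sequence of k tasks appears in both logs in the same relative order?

11

Pick test [1,1], then refactor [2,2], then scope [3,3], then refactor [6,4], then scope [7,5], then refactor [8,6], then scope [9,7], then scope [10,8], then refactor [11,9], then scope [12,11], then scope [13,12]; all 11 tasks appear in both, in order, and the DP table's final entry dp[13][12] is also 11, so no common subsequence is longer.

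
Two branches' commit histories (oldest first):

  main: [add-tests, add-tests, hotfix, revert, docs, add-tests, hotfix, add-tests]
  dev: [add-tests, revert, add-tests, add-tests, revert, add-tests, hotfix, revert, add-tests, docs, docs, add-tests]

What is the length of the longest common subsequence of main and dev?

Taking add-tests (main #1, dev #4), add-tests (main #2, dev #6), hotfix (main #3, dev #7), revert (main #4, dev #8), docs (main #5, dev #11), add-tests (main #8, dev #12) gives a common subsequence of length 6. The LCS DP gives dp[8][12] = 6, so this is optimal.

6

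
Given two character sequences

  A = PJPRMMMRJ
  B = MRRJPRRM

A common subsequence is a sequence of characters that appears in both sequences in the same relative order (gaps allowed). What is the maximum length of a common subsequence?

Let dp[i][j] be the LCS length of the first i characters of A and the first j characters of B. dp[i][j] = dp[i-1][j-1]+1 when the i-th and j-th characters match, else max(dp[i-1][j], dp[i][j-1]).
    ·  M  R  R  J  P  R  R  M
 ·  0  0  0  0  0  0  0  0  0
 P  0  0  0  0  0  1  1  1  1
 J  0  0  0  0  1  1  1  1  1
 P  0  0  0  0  1  2  2  2  2
 R  0  0  1  1  1  2  3  3  3
 M  0  1  1  1  1  2  3  3  4
 M  0  1  1  1  1  2  3  3  4
 M  0  1  1  1  1  2  3  3  4
 R  0  1  2  2  2  2  3  4  4
 J  0  1  2  2  3  3  3  4  4
dp[9][8] = 4. One LCS (by backtracking along matches): JPRM.

4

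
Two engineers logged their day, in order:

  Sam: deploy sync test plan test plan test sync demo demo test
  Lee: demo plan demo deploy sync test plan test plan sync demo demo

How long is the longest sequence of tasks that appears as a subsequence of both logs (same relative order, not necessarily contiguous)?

Taking deploy at Sam[1]=Lee[4], sync at Sam[2]=Lee[5], test at Sam[3]=Lee[6], plan at Sam[4]=Lee[7], test at Sam[5]=Lee[8], plan at Sam[6]=Lee[9], sync at Sam[8]=Lee[10], demo at Sam[9]=Lee[11], demo at Sam[10]=Lee[12] gives a common subsequence of length 9. Since dp[11][12] = 9, nothing longer is possible.

9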